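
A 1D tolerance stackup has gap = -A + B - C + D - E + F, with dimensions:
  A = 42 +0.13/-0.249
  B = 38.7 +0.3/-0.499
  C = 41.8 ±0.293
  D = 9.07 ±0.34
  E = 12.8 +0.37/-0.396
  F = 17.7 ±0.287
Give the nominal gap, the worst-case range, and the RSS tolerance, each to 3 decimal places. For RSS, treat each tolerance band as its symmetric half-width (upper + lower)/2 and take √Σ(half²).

Stack each dimension's contribution:
  -A: nom -42.000 → Σnom=-42.000; wc +0.249/-0.130 → slack +0.249/-0.130; half-tol=0.190, Σhalf²=0.035910
  +B: nom +38.700 → Σnom=-3.300; wc +0.300/-0.499 → slack +0.549/-0.629; half-tol=0.399, Σhalf²=0.195510
  -C: nom -41.800 → Σnom=-45.100; wc +0.293/-0.293 → slack +0.842/-0.922; half-tol=0.293, Σhalf²=0.281359
  +D: nom +9.070 → Σnom=-36.030; wc +0.340/-0.340 → slack +1.182/-1.262; half-tol=0.340, Σhalf²=0.396960
  -E: nom -12.800 → Σnom=-48.830; wc +0.396/-0.370 → slack +1.578/-1.632; half-tol=0.383, Σhalf²=0.543648
  +F: nom +17.700 → Σnom=-31.130; wc +0.287/-0.287 → slack +1.865/-1.919; half-tol=0.287, Σhalf²=0.626018
Nominal = -31.130. Worst-case = [-31.130 - 1.919, -31.130 + 1.865] = [-33.049, -29.265]. RSS = √0.626018 = 0.791.

nominal=-31.130 wc=[-33.049,-29.265] rss=0.791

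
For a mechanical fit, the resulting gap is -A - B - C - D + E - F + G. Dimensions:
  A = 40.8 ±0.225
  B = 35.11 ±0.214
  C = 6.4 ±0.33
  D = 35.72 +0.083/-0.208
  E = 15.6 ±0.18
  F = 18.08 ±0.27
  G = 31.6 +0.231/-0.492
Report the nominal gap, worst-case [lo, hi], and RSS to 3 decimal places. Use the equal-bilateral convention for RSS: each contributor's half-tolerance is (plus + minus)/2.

Stack each dimension's contribution:
  -A: nom -40.800 → Σnom=-40.800; wc +0.225/-0.225 → slack +0.225/-0.225; half-tol=0.225, Σhalf²=0.050625
  -B: nom -35.110 → Σnom=-75.910; wc +0.214/-0.214 → slack +0.439/-0.439; half-tol=0.214, Σhalf²=0.096421
  -C: nom -6.400 → Σnom=-82.310; wc +0.330/-0.330 → slack +0.769/-0.769; half-tol=0.330, Σhalf²=0.205321
  -D: nom -35.720 → Σnom=-118.030; wc +0.208/-0.083 → slack +0.977/-0.852; half-tol=0.145, Σhalf²=0.226491
  +E: nom +15.600 → Σnom=-102.430; wc +0.180/-0.180 → slack +1.157/-1.032; half-tol=0.180, Σhalf²=0.258891
  -F: nom -18.080 → Σnom=-120.510; wc +0.270/-0.270 → slack +1.427/-1.302; half-tol=0.270, Σhalf²=0.331791
  +G: nom +31.600 → Σnom=-88.910; wc +0.231/-0.492 → slack +1.658/-1.794; half-tol=0.361, Σhalf²=0.462474
Nominal = -88.910. Worst-case = [-88.910 - 1.794, -88.910 + 1.658] = [-90.704, -87.252]. RSS = √0.462474 = 0.680.

nominal=-88.910 wc=[-90.704,-87.252] rss=0.680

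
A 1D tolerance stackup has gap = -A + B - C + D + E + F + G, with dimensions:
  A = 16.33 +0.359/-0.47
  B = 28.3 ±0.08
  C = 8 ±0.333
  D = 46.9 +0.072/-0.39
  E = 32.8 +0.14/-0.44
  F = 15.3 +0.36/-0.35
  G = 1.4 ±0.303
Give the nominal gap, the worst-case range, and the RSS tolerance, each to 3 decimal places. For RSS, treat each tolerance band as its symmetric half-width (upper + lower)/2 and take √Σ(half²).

Stack each dimension's contribution:
  -A: nom -16.330 → Σnom=-16.330; wc +0.470/-0.359 → slack +0.470/-0.359; half-tol=0.414, Σhalf²=0.171810
  +B: nom +28.300 → Σnom=11.970; wc +0.080/-0.080 → slack +0.550/-0.439; half-tol=0.080, Σhalf²=0.178210
  -C: nom -8.000 → Σnom=3.970; wc +0.333/-0.333 → slack +0.883/-0.772; half-tol=0.333, Σhalf²=0.289099
  +D: nom +46.900 → Σnom=50.870; wc +0.072/-0.390 → slack +0.955/-1.162; half-tol=0.231, Σhalf²=0.342460
  +E: nom +32.800 → Σnom=83.670; wc +0.140/-0.440 → slack +1.095/-1.602; half-tol=0.290, Σhalf²=0.426560
  +F: nom +15.300 → Σnom=98.970; wc +0.360/-0.350 → slack +1.455/-1.952; half-tol=0.355, Σhalf²=0.552585
  +G: nom +1.400 → Σnom=100.370; wc +0.303/-0.303 → slack +1.758/-2.255; half-tol=0.303, Σhalf²=0.644394
Nominal = 100.370. Worst-case = [100.370 - 2.255, 100.370 + 1.758] = [98.115, 102.128]. RSS = √0.644394 = 0.803.

nominal=100.370 wc=[98.115,102.128] rss=0.803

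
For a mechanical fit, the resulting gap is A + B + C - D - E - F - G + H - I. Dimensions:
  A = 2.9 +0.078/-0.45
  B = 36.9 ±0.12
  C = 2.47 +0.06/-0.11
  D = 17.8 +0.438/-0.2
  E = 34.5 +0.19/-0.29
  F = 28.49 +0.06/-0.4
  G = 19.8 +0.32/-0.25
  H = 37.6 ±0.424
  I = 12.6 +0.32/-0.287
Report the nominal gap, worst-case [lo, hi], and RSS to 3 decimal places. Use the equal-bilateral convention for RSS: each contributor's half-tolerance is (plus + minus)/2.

Stack each dimension's contribution:
  +A: nom +2.900 → Σnom=2.900; wc +0.078/-0.450 → slack +0.078/-0.450; half-tol=0.264, Σhalf²=0.069696
  +B: nom +36.900 → Σnom=39.800; wc +0.120/-0.120 → slack +0.198/-0.570; half-tol=0.120, Σhalf²=0.084096
  +C: nom +2.470 → Σnom=42.270; wc +0.060/-0.110 → slack +0.258/-0.680; half-tol=0.085, Σhalf²=0.091321
  -D: nom -17.800 → Σnom=24.470; wc +0.200/-0.438 → slack +0.458/-1.118; half-tol=0.319, Σhalf²=0.193082
  -E: nom -34.500 → Σnom=-10.030; wc +0.290/-0.190 → slack +0.748/-1.308; half-tol=0.240, Σhalf²=0.250682
  -F: nom -28.490 → Σnom=-38.520; wc +0.400/-0.060 → slack +1.148/-1.368; half-tol=0.230, Σhalf²=0.303582
  -G: nom -19.800 → Σnom=-58.320; wc +0.250/-0.320 → slack +1.398/-1.688; half-tol=0.285, Σhalf²=0.384807
  +H: nom +37.600 → Σnom=-20.720; wc +0.424/-0.424 → slack +1.822/-2.112; half-tol=0.424, Σhalf²=0.564583
  -I: nom -12.600 → Σnom=-33.320; wc +0.287/-0.320 → slack +2.109/-2.432; half-tol=0.303, Σhalf²=0.656695
Nominal = -33.320. Worst-case = [-33.320 - 2.432, -33.320 + 2.109] = [-35.752, -31.211]. RSS = √0.656695 = 0.810.

nominal=-33.320 wc=[-35.752,-31.211] rss=0.810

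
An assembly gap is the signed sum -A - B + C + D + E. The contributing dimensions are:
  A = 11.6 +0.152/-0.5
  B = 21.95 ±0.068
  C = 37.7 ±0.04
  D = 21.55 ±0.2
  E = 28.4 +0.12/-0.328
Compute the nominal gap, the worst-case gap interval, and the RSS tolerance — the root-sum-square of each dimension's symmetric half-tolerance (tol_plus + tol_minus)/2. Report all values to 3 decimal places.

Stack each dimension's contribution:
  -A: nom -11.600 → Σnom=-11.600; wc +0.500/-0.152 → slack +0.500/-0.152; half-tol=0.326, Σhalf²=0.106276
  -B: nom -21.950 → Σnom=-33.550; wc +0.068/-0.068 → slack +0.568/-0.220; half-tol=0.068, Σhalf²=0.110900
  +C: nom +37.700 → Σnom=4.150; wc +0.040/-0.040 → slack +0.608/-0.260; half-tol=0.040, Σhalf²=0.112500
  +D: nom +21.550 → Σnom=25.700; wc +0.200/-0.200 → slack +0.808/-0.460; half-tol=0.200, Σhalf²=0.152500
  +E: nom +28.400 → Σnom=54.100; wc +0.120/-0.328 → slack +0.928/-0.788; half-tol=0.224, Σhalf²=0.202676
Nominal = 54.100. Worst-case = [54.100 - 0.788, 54.100 + 0.928] = [53.312, 55.028]. RSS = √0.202676 = 0.450.

nominal=54.100 wc=[53.312,55.028] rss=0.450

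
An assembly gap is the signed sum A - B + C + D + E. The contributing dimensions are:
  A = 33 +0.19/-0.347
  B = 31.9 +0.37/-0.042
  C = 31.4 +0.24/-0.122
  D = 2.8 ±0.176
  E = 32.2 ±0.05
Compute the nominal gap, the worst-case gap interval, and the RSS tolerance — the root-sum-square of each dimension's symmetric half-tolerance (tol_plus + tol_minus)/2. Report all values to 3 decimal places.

nominal=67.500 wc=[66.435,68.198] rss=0.425

Stack each dimension's contribution:
  +A: nom +33.000 → Σnom=33.000; wc +0.190/-0.347 → slack +0.190/-0.347; half-tol=0.268, Σhalf²=0.072092
  -B: nom -31.900 → Σnom=1.100; wc +0.042/-0.370 → slack +0.232/-0.717; half-tol=0.206, Σhalf²=0.114528
  +C: nom +31.400 → Σnom=32.500; wc +0.240/-0.122 → slack +0.472/-0.839; half-tol=0.181, Σhalf²=0.147289
  +D: nom +2.800 → Σnom=35.300; wc +0.176/-0.176 → slack +0.648/-1.015; half-tol=0.176, Σhalf²=0.178265
  +E: nom +32.200 → Σnom=67.500; wc +0.050/-0.050 → slack +0.698/-1.065; half-tol=0.050, Σhalf²=0.180765
Nominal = 67.500. Worst-case = [67.500 - 1.065, 67.500 + 0.698] = [66.435, 68.198]. RSS = √0.180765 = 0.425.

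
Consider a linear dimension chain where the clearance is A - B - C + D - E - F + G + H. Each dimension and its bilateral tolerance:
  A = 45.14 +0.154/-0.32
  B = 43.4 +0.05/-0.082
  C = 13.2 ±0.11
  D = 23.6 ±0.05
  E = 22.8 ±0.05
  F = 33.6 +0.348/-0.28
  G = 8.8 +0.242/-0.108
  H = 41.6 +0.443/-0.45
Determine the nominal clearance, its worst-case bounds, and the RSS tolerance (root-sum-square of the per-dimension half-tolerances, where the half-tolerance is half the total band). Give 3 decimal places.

nominal=6.140 wc=[4.654,7.551] rss=0.637

Stack each dimension's contribution:
  +A: nom +45.140 → Σnom=45.140; wc +0.154/-0.320 → slack +0.154/-0.320; half-tol=0.237, Σhalf²=0.056169
  -B: nom -43.400 → Σnom=1.740; wc +0.082/-0.050 → slack +0.236/-0.370; half-tol=0.066, Σhalf²=0.060525
  -C: nom -13.200 → Σnom=-11.460; wc +0.110/-0.110 → slack +0.346/-0.480; half-tol=0.110, Σhalf²=0.072625
  +D: nom +23.600 → Σnom=12.140; wc +0.050/-0.050 → slack +0.396/-0.530; half-tol=0.050, Σhalf²=0.075125
  -E: nom -22.800 → Σnom=-10.660; wc +0.050/-0.050 → slack +0.446/-0.580; half-tol=0.050, Σhalf²=0.077625
  -F: nom -33.600 → Σnom=-44.260; wc +0.280/-0.348 → slack +0.726/-0.928; half-tol=0.314, Σhalf²=0.176221
  +G: nom +8.800 → Σnom=-35.460; wc +0.242/-0.108 → slack +0.968/-1.036; half-tol=0.175, Σhalf²=0.206846
  +H: nom +41.600 → Σnom=6.140; wc +0.443/-0.450 → slack +1.411/-1.486; half-tol=0.447, Σhalf²=0.406208
Nominal = 6.140. Worst-case = [6.140 - 1.486, 6.140 + 1.411] = [4.654, 7.551]. RSS = √0.406208 = 0.637.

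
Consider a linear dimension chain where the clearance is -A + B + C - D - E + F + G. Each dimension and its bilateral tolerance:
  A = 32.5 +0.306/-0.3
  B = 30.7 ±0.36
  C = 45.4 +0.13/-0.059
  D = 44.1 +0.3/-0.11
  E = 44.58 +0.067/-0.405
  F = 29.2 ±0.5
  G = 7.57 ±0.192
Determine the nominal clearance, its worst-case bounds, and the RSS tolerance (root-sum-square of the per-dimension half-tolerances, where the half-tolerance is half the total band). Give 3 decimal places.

Stack each dimension's contribution:
  -A: nom -32.500 → Σnom=-32.500; wc +0.300/-0.306 → slack +0.300/-0.306; half-tol=0.303, Σhalf²=0.091809
  +B: nom +30.700 → Σnom=-1.800; wc +0.360/-0.360 → slack +0.660/-0.666; half-tol=0.360, Σhalf²=0.221409
  +C: nom +45.400 → Σnom=43.600; wc +0.130/-0.059 → slack +0.790/-0.725; half-tol=0.095, Σhalf²=0.230339
  -D: nom -44.100 → Σnom=-0.500; wc +0.110/-0.300 → slack +0.900/-1.025; half-tol=0.205, Σhalf²=0.272364
  -E: nom -44.580 → Σnom=-45.080; wc +0.405/-0.067 → slack +1.305/-1.092; half-tol=0.236, Σhalf²=0.328060
  +F: nom +29.200 → Σnom=-15.880; wc +0.500/-0.500 → slack +1.805/-1.592; half-tol=0.500, Σhalf²=0.578060
  +G: nom +7.570 → Σnom=-8.310; wc +0.192/-0.192 → slack +1.997/-1.784; half-tol=0.192, Σhalf²=0.614924
Nominal = -8.310. Worst-case = [-8.310 - 1.784, -8.310 + 1.997] = [-10.094, -6.313]. RSS = √0.614924 = 0.784.

nominal=-8.310 wc=[-10.094,-6.313] rss=0.784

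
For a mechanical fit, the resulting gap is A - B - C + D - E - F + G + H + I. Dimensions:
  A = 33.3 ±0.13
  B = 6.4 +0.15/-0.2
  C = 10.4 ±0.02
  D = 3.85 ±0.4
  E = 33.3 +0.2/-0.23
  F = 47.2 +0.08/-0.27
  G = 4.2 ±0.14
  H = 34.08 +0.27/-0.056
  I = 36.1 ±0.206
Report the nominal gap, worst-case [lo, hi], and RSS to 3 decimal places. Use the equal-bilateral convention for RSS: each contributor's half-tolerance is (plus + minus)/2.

nominal=14.230 wc=[12.848,16.096] rss=0.611

Stack each dimension's contribution:
  +A: nom +33.300 → Σnom=33.300; wc +0.130/-0.130 → slack +0.130/-0.130; half-tol=0.130, Σhalf²=0.016900
  -B: nom -6.400 → Σnom=26.900; wc +0.200/-0.150 → slack +0.330/-0.280; half-tol=0.175, Σhalf²=0.047525
  -C: nom -10.400 → Σnom=16.500; wc +0.020/-0.020 → slack +0.350/-0.300; half-tol=0.020, Σhalf²=0.047925
  +D: nom +3.850 → Σnom=20.350; wc +0.400/-0.400 → slack +0.750/-0.700; half-tol=0.400, Σhalf²=0.207925
  -E: nom -33.300 → Σnom=-12.950; wc +0.230/-0.200 → slack +0.980/-0.900; half-tol=0.215, Σhalf²=0.254150
  -F: nom -47.200 → Σnom=-60.150; wc +0.270/-0.080 → slack +1.250/-0.980; half-tol=0.175, Σhalf²=0.284775
  +G: nom +4.200 → Σnom=-55.950; wc +0.140/-0.140 → slack +1.390/-1.120; half-tol=0.140, Σhalf²=0.304375
  +H: nom +34.080 → Σnom=-21.870; wc +0.270/-0.056 → slack +1.660/-1.176; half-tol=0.163, Σhalf²=0.330944
  +I: nom +36.100 → Σnom=14.230; wc +0.206/-0.206 → slack +1.866/-1.382; half-tol=0.206, Σhalf²=0.373380
Nominal = 14.230. Worst-case = [14.230 - 1.382, 14.230 + 1.866] = [12.848, 16.096]. RSS = √0.373380 = 0.611.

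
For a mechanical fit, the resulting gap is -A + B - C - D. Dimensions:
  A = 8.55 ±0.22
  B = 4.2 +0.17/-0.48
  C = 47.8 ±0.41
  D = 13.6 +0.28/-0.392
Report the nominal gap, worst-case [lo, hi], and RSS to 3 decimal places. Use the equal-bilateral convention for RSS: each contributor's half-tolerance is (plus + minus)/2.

Stack each dimension's contribution:
  -A: nom -8.550 → Σnom=-8.550; wc +0.220/-0.220 → slack +0.220/-0.220; half-tol=0.220, Σhalf²=0.048400
  +B: nom +4.200 → Σnom=-4.350; wc +0.170/-0.480 → slack +0.390/-0.700; half-tol=0.325, Σhalf²=0.154025
  -C: nom -47.800 → Σnom=-52.150; wc +0.410/-0.410 → slack +0.800/-1.110; half-tol=0.410, Σhalf²=0.322125
  -D: nom -13.600 → Σnom=-65.750; wc +0.392/-0.280 → slack +1.192/-1.390; half-tol=0.336, Σhalf²=0.435021
Nominal = -65.750. Worst-case = [-65.750 - 1.390, -65.750 + 1.192] = [-67.140, -64.558]. RSS = √0.435021 = 0.660.

nominal=-65.750 wc=[-67.140,-64.558] rss=0.660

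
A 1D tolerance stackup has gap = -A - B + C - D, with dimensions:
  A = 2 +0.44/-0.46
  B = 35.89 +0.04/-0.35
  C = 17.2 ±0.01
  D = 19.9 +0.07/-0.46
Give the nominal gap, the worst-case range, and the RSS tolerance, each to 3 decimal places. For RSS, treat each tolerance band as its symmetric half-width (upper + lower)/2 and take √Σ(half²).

Stack each dimension's contribution:
  -A: nom -2.000 → Σnom=-2.000; wc +0.460/-0.440 → slack +0.460/-0.440; half-tol=0.450, Σhalf²=0.202500
  -B: nom -35.890 → Σnom=-37.890; wc +0.350/-0.040 → slack +0.810/-0.480; half-tol=0.195, Σhalf²=0.240525
  +C: nom +17.200 → Σnom=-20.690; wc +0.010/-0.010 → slack +0.820/-0.490; half-tol=0.010, Σhalf²=0.240625
  -D: nom -19.900 → Σnom=-40.590; wc +0.460/-0.070 → slack +1.280/-0.560; half-tol=0.265, Σhalf²=0.310850
Nominal = -40.590. Worst-case = [-40.590 - 0.560, -40.590 + 1.280] = [-41.150, -39.310]. RSS = √0.310850 = 0.558.

nominal=-40.590 wc=[-41.150,-39.310] rss=0.558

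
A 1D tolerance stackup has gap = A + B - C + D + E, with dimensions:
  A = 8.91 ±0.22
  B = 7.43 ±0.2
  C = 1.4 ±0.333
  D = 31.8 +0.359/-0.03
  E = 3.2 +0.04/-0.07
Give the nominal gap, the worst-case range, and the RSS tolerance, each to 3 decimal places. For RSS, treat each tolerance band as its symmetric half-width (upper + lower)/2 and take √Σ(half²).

Stack each dimension's contribution:
  +A: nom +8.910 → Σnom=8.910; wc +0.220/-0.220 → slack +0.220/-0.220; half-tol=0.220, Σhalf²=0.048400
  +B: nom +7.430 → Σnom=16.340; wc +0.200/-0.200 → slack +0.420/-0.420; half-tol=0.200, Σhalf²=0.088400
  -C: nom -1.400 → Σnom=14.940; wc +0.333/-0.333 → slack +0.753/-0.753; half-tol=0.333, Σhalf²=0.199289
  +D: nom +31.800 → Σnom=46.740; wc +0.359/-0.030 → slack +1.112/-0.783; half-tol=0.195, Σhalf²=0.237119
  +E: nom +3.200 → Σnom=49.940; wc +0.040/-0.070 → slack +1.152/-0.853; half-tol=0.055, Σhalf²=0.240144
Nominal = 49.940. Worst-case = [49.940 - 0.853, 49.940 + 1.152] = [49.087, 51.092]. RSS = √0.240144 = 0.490.

nominal=49.940 wc=[49.087,51.092] rss=0.490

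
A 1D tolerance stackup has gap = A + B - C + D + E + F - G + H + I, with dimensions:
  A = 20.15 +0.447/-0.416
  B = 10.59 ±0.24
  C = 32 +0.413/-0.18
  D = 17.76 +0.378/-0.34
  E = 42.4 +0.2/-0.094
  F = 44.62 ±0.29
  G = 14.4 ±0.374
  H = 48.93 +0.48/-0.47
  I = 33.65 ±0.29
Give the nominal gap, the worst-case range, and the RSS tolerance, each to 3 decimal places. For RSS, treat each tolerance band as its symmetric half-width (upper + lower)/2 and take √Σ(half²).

Stack each dimension's contribution:
  +A: nom +20.150 → Σnom=20.150; wc +0.447/-0.416 → slack +0.447/-0.416; half-tol=0.431, Σhalf²=0.186192
  +B: nom +10.590 → Σnom=30.740; wc +0.240/-0.240 → slack +0.687/-0.656; half-tol=0.240, Σhalf²=0.243792
  -C: nom -32.000 → Σnom=-1.260; wc +0.180/-0.413 → slack +0.867/-1.069; half-tol=0.296, Σhalf²=0.331704
  +D: nom +17.760 → Σnom=16.500; wc +0.378/-0.340 → slack +1.245/-1.409; half-tol=0.359, Σhalf²=0.460585
  +E: nom +42.400 → Σnom=58.900; wc +0.200/-0.094 → slack +1.445/-1.503; half-tol=0.147, Σhalf²=0.482194
  +F: nom +44.620 → Σnom=103.520; wc +0.290/-0.290 → slack +1.735/-1.793; half-tol=0.290, Σhalf²=0.566294
  -G: nom -14.400 → Σnom=89.120; wc +0.374/-0.374 → slack +2.109/-2.167; half-tol=0.374, Σhalf²=0.706170
  +H: nom +48.930 → Σnom=138.050; wc +0.480/-0.470 → slack +2.589/-2.637; half-tol=0.475, Σhalf²=0.931795
  +I: nom +33.650 → Σnom=171.700; wc +0.290/-0.290 → slack +2.879/-2.927; half-tol=0.290, Σhalf²=1.015895
Nominal = 171.700. Worst-case = [171.700 - 2.927, 171.700 + 2.879] = [168.773, 174.579]. RSS = √1.015895 = 1.008.

nominal=171.700 wc=[168.773,174.579] rss=1.008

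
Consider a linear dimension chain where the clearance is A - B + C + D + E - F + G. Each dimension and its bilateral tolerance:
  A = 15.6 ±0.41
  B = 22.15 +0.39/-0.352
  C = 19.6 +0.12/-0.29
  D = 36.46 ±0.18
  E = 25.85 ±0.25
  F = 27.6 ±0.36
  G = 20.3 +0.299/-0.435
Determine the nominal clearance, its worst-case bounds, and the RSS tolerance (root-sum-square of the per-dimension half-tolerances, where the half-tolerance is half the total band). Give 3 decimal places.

Stack each dimension's contribution:
  +A: nom +15.600 → Σnom=15.600; wc +0.410/-0.410 → slack +0.410/-0.410; half-tol=0.410, Σhalf²=0.168100
  -B: nom -22.150 → Σnom=-6.550; wc +0.352/-0.390 → slack +0.762/-0.800; half-tol=0.371, Σhalf²=0.305741
  +C: nom +19.600 → Σnom=13.050; wc +0.120/-0.290 → slack +0.882/-1.090; half-tol=0.205, Σhalf²=0.347766
  +D: nom +36.460 → Σnom=49.510; wc +0.180/-0.180 → slack +1.062/-1.270; half-tol=0.180, Σhalf²=0.380166
  +E: nom +25.850 → Σnom=75.360; wc +0.250/-0.250 → slack +1.312/-1.520; half-tol=0.250, Σhalf²=0.442666
  -F: nom -27.600 → Σnom=47.760; wc +0.360/-0.360 → slack +1.672/-1.880; half-tol=0.360, Σhalf²=0.572266
  +G: nom +20.300 → Σnom=68.060; wc +0.299/-0.435 → slack +1.971/-2.315; half-tol=0.367, Σhalf²=0.706955
Nominal = 68.060. Worst-case = [68.060 - 2.315, 68.060 + 1.971] = [65.745, 70.031]. RSS = √0.706955 = 0.841.

nominal=68.060 wc=[65.745,70.031] rss=0.841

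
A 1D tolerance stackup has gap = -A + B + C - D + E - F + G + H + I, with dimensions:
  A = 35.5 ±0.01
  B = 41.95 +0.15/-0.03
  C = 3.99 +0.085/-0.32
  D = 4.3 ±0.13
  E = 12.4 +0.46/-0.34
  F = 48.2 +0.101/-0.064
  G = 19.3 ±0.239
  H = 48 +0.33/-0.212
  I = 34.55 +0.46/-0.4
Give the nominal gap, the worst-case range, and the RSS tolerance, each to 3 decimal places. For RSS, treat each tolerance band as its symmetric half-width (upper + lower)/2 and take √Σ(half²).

Stack each dimension's contribution:
  -A: nom -35.500 → Σnom=-35.500; wc +0.010/-0.010 → slack +0.010/-0.010; half-tol=0.010, Σhalf²=0.000100
  +B: nom +41.950 → Σnom=6.450; wc +0.150/-0.030 → slack +0.160/-0.040; half-tol=0.090, Σhalf²=0.008200
  +C: nom +3.990 → Σnom=10.440; wc +0.085/-0.320 → slack +0.245/-0.360; half-tol=0.203, Σhalf²=0.049206
  -D: nom -4.300 → Σnom=6.140; wc +0.130/-0.130 → slack +0.375/-0.490; half-tol=0.130, Σhalf²=0.066106
  +E: nom +12.400 → Σnom=18.540; wc +0.460/-0.340 → slack +0.835/-0.830; half-tol=0.400, Σhalf²=0.226106
  -F: nom -48.200 → Σnom=-29.660; wc +0.064/-0.101 → slack +0.899/-0.931; half-tol=0.083, Σhalf²=0.232913
  +G: nom +19.300 → Σnom=-10.360; wc +0.239/-0.239 → slack +1.138/-1.170; half-tol=0.239, Σhalf²=0.290034
  +H: nom +48.000 → Σnom=37.640; wc +0.330/-0.212 → slack +1.468/-1.382; half-tol=0.271, Σhalf²=0.363475
  +I: nom +34.550 → Σnom=72.190; wc +0.460/-0.400 → slack +1.928/-1.782; half-tol=0.430, Σhalf²=0.548375
Nominal = 72.190. Worst-case = [72.190 - 1.782, 72.190 + 1.928] = [70.408, 74.118]. RSS = √0.548375 = 0.741.

nominal=72.190 wc=[70.408,74.118] rss=0.741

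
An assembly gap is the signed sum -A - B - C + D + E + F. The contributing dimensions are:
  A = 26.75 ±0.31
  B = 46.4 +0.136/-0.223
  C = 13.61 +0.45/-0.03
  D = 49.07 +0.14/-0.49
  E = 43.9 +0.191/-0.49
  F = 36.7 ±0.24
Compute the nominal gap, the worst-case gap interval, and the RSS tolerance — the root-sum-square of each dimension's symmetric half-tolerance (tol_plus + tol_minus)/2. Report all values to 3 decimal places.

nominal=42.910 wc=[40.794,44.044] rss=0.677

Stack each dimension's contribution:
  -A: nom -26.750 → Σnom=-26.750; wc +0.310/-0.310 → slack +0.310/-0.310; half-tol=0.310, Σhalf²=0.096100
  -B: nom -46.400 → Σnom=-73.150; wc +0.223/-0.136 → slack +0.533/-0.446; half-tol=0.179, Σhalf²=0.128320
  -C: nom -13.610 → Σnom=-86.760; wc +0.030/-0.450 → slack +0.563/-0.896; half-tol=0.240, Σhalf²=0.185920
  +D: nom +49.070 → Σnom=-37.690; wc +0.140/-0.490 → slack +0.703/-1.386; half-tol=0.315, Σhalf²=0.285145
  +E: nom +43.900 → Σnom=6.210; wc +0.191/-0.490 → slack +0.894/-1.876; half-tol=0.341, Σhalf²=0.401086
  +F: nom +36.700 → Σnom=42.910; wc +0.240/-0.240 → slack +1.134/-2.116; half-tol=0.240, Σhalf²=0.458686
Nominal = 42.910. Worst-case = [42.910 - 2.116, 42.910 + 1.134] = [40.794, 44.044]. RSS = √0.458686 = 0.677.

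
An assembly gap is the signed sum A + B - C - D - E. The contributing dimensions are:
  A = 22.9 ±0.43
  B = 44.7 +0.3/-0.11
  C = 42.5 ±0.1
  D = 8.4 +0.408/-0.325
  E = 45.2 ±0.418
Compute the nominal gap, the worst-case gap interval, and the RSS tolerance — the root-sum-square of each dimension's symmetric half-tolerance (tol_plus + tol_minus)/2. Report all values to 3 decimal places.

Stack each dimension's contribution:
  +A: nom +22.900 → Σnom=22.900; wc +0.430/-0.430 → slack +0.430/-0.430; half-tol=0.430, Σhalf²=0.184900
  +B: nom +44.700 → Σnom=67.600; wc +0.300/-0.110 → slack +0.730/-0.540; half-tol=0.205, Σhalf²=0.226925
  -C: nom -42.500 → Σnom=25.100; wc +0.100/-0.100 → slack +0.830/-0.640; half-tol=0.100, Σhalf²=0.236925
  -D: nom -8.400 → Σnom=16.700; wc +0.325/-0.408 → slack +1.155/-1.048; half-tol=0.366, Σhalf²=0.371247
  -E: nom -45.200 → Σnom=-28.500; wc +0.418/-0.418 → slack +1.573/-1.466; half-tol=0.418, Σhalf²=0.545971
Nominal = -28.500. Worst-case = [-28.500 - 1.466, -28.500 + 1.573] = [-29.966, -26.927]. RSS = √0.545971 = 0.739.

nominal=-28.500 wc=[-29.966,-26.927] rss=0.739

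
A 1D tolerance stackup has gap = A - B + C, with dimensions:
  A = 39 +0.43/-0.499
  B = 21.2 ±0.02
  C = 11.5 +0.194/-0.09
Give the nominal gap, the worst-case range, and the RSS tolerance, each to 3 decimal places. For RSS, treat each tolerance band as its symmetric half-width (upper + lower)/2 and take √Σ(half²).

Stack each dimension's contribution:
  +A: nom +39.000 → Σnom=39.000; wc +0.430/-0.499 → slack +0.430/-0.499; half-tol=0.465, Σhalf²=0.215760
  -B: nom -21.200 → Σnom=17.800; wc +0.020/-0.020 → slack +0.450/-0.519; half-tol=0.020, Σhalf²=0.216160
  +C: nom +11.500 → Σnom=29.300; wc +0.194/-0.090 → slack +0.644/-0.609; half-tol=0.142, Σhalf²=0.236324
Nominal = 29.300. Worst-case = [29.300 - 0.609, 29.300 + 0.644] = [28.691, 29.944]. RSS = √0.236324 = 0.486.

nominal=29.300 wc=[28.691,29.944] rss=0.486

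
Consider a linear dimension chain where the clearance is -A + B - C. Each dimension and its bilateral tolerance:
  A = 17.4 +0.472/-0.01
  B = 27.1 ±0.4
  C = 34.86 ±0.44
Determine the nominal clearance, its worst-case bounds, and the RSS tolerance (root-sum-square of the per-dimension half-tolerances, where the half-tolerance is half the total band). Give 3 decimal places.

Stack each dimension's contribution:
  -A: nom -17.400 → Σnom=-17.400; wc +0.010/-0.472 → slack +0.010/-0.472; half-tol=0.241, Σhalf²=0.058081
  +B: nom +27.100 → Σnom=9.700; wc +0.400/-0.400 → slack +0.410/-0.872; half-tol=0.400, Σhalf²=0.218081
  -C: nom -34.860 → Σnom=-25.160; wc +0.440/-0.440 → slack +0.850/-1.312; half-tol=0.440, Σhalf²=0.411681
Nominal = -25.160. Worst-case = [-25.160 - 1.312, -25.160 + 0.850] = [-26.472, -24.310]. RSS = √0.411681 = 0.642.

nominal=-25.160 wc=[-26.472,-24.310] rss=0.642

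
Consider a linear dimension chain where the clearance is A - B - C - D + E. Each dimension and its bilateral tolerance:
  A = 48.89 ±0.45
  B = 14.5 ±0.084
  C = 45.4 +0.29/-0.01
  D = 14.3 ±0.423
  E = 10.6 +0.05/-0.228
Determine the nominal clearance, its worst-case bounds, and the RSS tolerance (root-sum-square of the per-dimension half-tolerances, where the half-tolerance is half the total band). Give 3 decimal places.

Stack each dimension's contribution:
  +A: nom +48.890 → Σnom=48.890; wc +0.450/-0.450 → slack +0.450/-0.450; half-tol=0.450, Σhalf²=0.202500
  -B: nom -14.500 → Σnom=34.390; wc +0.084/-0.084 → slack +0.534/-0.534; half-tol=0.084, Σhalf²=0.209556
  -C: nom -45.400 → Σnom=-11.010; wc +0.010/-0.290 → slack +0.544/-0.824; half-tol=0.150, Σhalf²=0.232056
  -D: nom -14.300 → Σnom=-25.310; wc +0.423/-0.423 → slack +0.967/-1.247; half-tol=0.423, Σhalf²=0.410985
  +E: nom +10.600 → Σnom=-14.710; wc +0.050/-0.228 → slack +1.017/-1.475; half-tol=0.139, Σhalf²=0.430306
Nominal = -14.710. Worst-case = [-14.710 - 1.475, -14.710 + 1.017] = [-16.185, -13.693]. RSS = √0.430306 = 0.656.

nominal=-14.710 wc=[-16.185,-13.693] rss=0.656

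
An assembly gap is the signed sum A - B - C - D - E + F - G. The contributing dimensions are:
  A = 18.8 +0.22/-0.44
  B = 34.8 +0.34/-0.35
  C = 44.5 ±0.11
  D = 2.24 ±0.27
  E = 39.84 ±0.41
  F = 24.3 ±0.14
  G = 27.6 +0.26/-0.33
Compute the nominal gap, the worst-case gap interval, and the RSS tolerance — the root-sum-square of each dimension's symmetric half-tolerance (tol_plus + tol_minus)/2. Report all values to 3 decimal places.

Stack each dimension's contribution:
  +A: nom +18.800 → Σnom=18.800; wc +0.220/-0.440 → slack +0.220/-0.440; half-tol=0.330, Σhalf²=0.108900
  -B: nom -34.800 → Σnom=-16.000; wc +0.350/-0.340 → slack +0.570/-0.780; half-tol=0.345, Σhalf²=0.227925
  -C: nom -44.500 → Σnom=-60.500; wc +0.110/-0.110 → slack +0.680/-0.890; half-tol=0.110, Σhalf²=0.240025
  -D: nom -2.240 → Σnom=-62.740; wc +0.270/-0.270 → slack +0.950/-1.160; half-tol=0.270, Σhalf²=0.312925
  -E: nom -39.840 → Σnom=-102.580; wc +0.410/-0.410 → slack +1.360/-1.570; half-tol=0.410, Σhalf²=0.481025
  +F: nom +24.300 → Σnom=-78.280; wc +0.140/-0.140 → slack +1.500/-1.710; half-tol=0.140, Σhalf²=0.500625
  -G: nom -27.600 → Σnom=-105.880; wc +0.330/-0.260 → slack +1.830/-1.970; half-tol=0.295, Σhalf²=0.587650
Nominal = -105.880. Worst-case = [-105.880 - 1.970, -105.880 + 1.830] = [-107.850, -104.050]. RSS = √0.587650 = 0.767.

nominal=-105.880 wc=[-107.850,-104.050] rss=0.767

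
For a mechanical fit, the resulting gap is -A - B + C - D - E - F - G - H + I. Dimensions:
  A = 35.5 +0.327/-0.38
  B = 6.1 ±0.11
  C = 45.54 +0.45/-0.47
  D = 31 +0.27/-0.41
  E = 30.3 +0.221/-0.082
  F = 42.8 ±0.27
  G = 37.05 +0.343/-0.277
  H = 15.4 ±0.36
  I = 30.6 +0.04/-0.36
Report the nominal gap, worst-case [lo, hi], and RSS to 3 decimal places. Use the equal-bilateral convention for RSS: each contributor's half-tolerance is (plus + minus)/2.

Stack each dimension's contribution:
  -A: nom -35.500 → Σnom=-35.500; wc +0.380/-0.327 → slack +0.380/-0.327; half-tol=0.354, Σhalf²=0.124962
  -B: nom -6.100 → Σnom=-41.600; wc +0.110/-0.110 → slack +0.490/-0.437; half-tol=0.110, Σhalf²=0.137062
  +C: nom +45.540 → Σnom=3.940; wc +0.450/-0.470 → slack +0.940/-0.907; half-tol=0.460, Σhalf²=0.348662
  -D: nom -31.000 → Σnom=-27.060; wc +0.410/-0.270 → slack +1.350/-1.177; half-tol=0.340, Σhalf²=0.464262
  -E: nom -30.300 → Σnom=-57.360; wc +0.082/-0.221 → slack +1.432/-1.398; half-tol=0.151, Σhalf²=0.487214
  -F: nom -42.800 → Σnom=-100.160; wc +0.270/-0.270 → slack +1.702/-1.668; half-tol=0.270, Σhalf²=0.560114
  -G: nom -37.050 → Σnom=-137.210; wc +0.277/-0.343 → slack +1.979/-2.011; half-tol=0.310, Σhalf²=0.656215
  -H: nom -15.400 → Σnom=-152.610; wc +0.360/-0.360 → slack +2.339/-2.371; half-tol=0.360, Σhalf²=0.785815
  +I: nom +30.600 → Σnom=-122.010; wc +0.040/-0.360 → slack +2.379/-2.731; half-tol=0.200, Σhalf²=0.825815
Nominal = -122.010. Worst-case = [-122.010 - 2.731, -122.010 + 2.379] = [-124.741, -119.631]. RSS = √0.825815 = 0.909.

nominal=-122.010 wc=[-124.741,-119.631] rss=0.909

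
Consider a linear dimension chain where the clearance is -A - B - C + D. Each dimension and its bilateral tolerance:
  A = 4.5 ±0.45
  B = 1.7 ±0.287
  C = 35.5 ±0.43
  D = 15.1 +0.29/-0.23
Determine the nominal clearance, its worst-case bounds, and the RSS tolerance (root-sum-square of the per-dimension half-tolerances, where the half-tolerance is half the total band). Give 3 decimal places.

nominal=-26.600 wc=[-27.997,-25.143] rss=0.733

Stack each dimension's contribution:
  -A: nom -4.500 → Σnom=-4.500; wc +0.450/-0.450 → slack +0.450/-0.450; half-tol=0.450, Σhalf²=0.202500
  -B: nom -1.700 → Σnom=-6.200; wc +0.287/-0.287 → slack +0.737/-0.737; half-tol=0.287, Σhalf²=0.284869
  -C: nom -35.500 → Σnom=-41.700; wc +0.430/-0.430 → slack +1.167/-1.167; half-tol=0.430, Σhalf²=0.469769
  +D: nom +15.100 → Σnom=-26.600; wc +0.290/-0.230 → slack +1.457/-1.397; half-tol=0.260, Σhalf²=0.537369
Nominal = -26.600. Worst-case = [-26.600 - 1.397, -26.600 + 1.457] = [-27.997, -25.143]. RSS = √0.537369 = 0.733.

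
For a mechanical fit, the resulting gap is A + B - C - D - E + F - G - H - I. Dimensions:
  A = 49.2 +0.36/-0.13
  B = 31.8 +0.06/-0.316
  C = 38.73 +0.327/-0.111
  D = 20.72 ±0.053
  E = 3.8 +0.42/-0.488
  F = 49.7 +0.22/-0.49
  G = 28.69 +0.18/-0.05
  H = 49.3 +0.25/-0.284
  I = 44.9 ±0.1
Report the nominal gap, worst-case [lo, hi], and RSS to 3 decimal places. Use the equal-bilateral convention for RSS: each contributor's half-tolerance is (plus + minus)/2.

nominal=-55.440 wc=[-57.706,-53.714] rss=0.757

Stack each dimension's contribution:
  +A: nom +49.200 → Σnom=49.200; wc +0.360/-0.130 → slack +0.360/-0.130; half-tol=0.245, Σhalf²=0.060025
  +B: nom +31.800 → Σnom=81.000; wc +0.060/-0.316 → slack +0.420/-0.446; half-tol=0.188, Σhalf²=0.095369
  -C: nom -38.730 → Σnom=42.270; wc +0.111/-0.327 → slack +0.531/-0.773; half-tol=0.219, Σhalf²=0.143330
  -D: nom -20.720 → Σnom=21.550; wc +0.053/-0.053 → slack +0.584/-0.826; half-tol=0.053, Σhalf²=0.146139
  -E: nom -3.800 → Σnom=17.750; wc +0.488/-0.420 → slack +1.072/-1.246; half-tol=0.454, Σhalf²=0.352255
  +F: nom +49.700 → Σnom=67.450; wc +0.220/-0.490 → slack +1.292/-1.736; half-tol=0.355, Σhalf²=0.478280
  -G: nom -28.690 → Σnom=38.760; wc +0.050/-0.180 → slack +1.342/-1.916; half-tol=0.115, Σhalf²=0.491505
  -H: nom -49.300 → Σnom=-10.540; wc +0.284/-0.250 → slack +1.626/-2.166; half-tol=0.267, Σhalf²=0.562794
  -I: nom -44.900 → Σnom=-55.440; wc +0.100/-0.100 → slack +1.726/-2.266; half-tol=0.100, Σhalf²=0.572794
Nominal = -55.440. Worst-case = [-55.440 - 2.266, -55.440 + 1.726] = [-57.706, -53.714]. RSS = √0.572794 = 0.757.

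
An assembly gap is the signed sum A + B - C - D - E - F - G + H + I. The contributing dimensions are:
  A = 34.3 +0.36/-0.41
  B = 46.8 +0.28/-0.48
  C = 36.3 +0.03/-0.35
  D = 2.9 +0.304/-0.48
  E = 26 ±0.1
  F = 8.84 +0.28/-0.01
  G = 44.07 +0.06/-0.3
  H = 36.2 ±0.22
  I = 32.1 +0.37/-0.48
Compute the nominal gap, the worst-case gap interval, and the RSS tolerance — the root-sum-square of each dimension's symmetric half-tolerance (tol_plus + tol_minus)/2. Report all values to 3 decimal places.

nominal=31.290 wc=[28.926,33.760] rss=0.880

Stack each dimension's contribution:
  +A: nom +34.300 → Σnom=34.300; wc +0.360/-0.410 → slack +0.360/-0.410; half-tol=0.385, Σhalf²=0.148225
  +B: nom +46.800 → Σnom=81.100; wc +0.280/-0.480 → slack +0.640/-0.890; half-tol=0.380, Σhalf²=0.292625
  -C: nom -36.300 → Σnom=44.800; wc +0.350/-0.030 → slack +0.990/-0.920; half-tol=0.190, Σhalf²=0.328725
  -D: nom -2.900 → Σnom=41.900; wc +0.480/-0.304 → slack +1.470/-1.224; half-tol=0.392, Σhalf²=0.482389
  -E: nom -26.000 → Σnom=15.900; wc +0.100/-0.100 → slack +1.570/-1.324; half-tol=0.100, Σhalf²=0.492389
  -F: nom -8.840 → Σnom=7.060; wc +0.010/-0.280 → slack +1.580/-1.604; half-tol=0.145, Σhalf²=0.513414
  -G: nom -44.070 → Σnom=-37.010; wc +0.300/-0.060 → slack +1.880/-1.664; half-tol=0.180, Σhalf²=0.545814
  +H: nom +36.200 → Σnom=-0.810; wc +0.220/-0.220 → slack +2.100/-1.884; half-tol=0.220, Σhalf²=0.594214
  +I: nom +32.100 → Σnom=31.290; wc +0.370/-0.480 → slack +2.470/-2.364; half-tol=0.425, Σhalf²=0.774839
Nominal = 31.290. Worst-case = [31.290 - 2.364, 31.290 + 2.470] = [28.926, 33.760]. RSS = √0.774839 = 0.880.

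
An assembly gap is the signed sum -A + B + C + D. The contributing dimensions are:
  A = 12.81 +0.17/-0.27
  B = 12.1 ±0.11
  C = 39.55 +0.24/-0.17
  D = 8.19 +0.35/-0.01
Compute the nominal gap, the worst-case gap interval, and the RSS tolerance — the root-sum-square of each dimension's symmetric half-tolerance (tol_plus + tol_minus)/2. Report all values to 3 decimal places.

Stack each dimension's contribution:
  -A: nom -12.810 → Σnom=-12.810; wc +0.270/-0.170 → slack +0.270/-0.170; half-tol=0.220, Σhalf²=0.048400
  +B: nom +12.100 → Σnom=-0.710; wc +0.110/-0.110 → slack +0.380/-0.280; half-tol=0.110, Σhalf²=0.060500
  +C: nom +39.550 → Σnom=38.840; wc +0.240/-0.170 → slack +0.620/-0.450; half-tol=0.205, Σhalf²=0.102525
  +D: nom +8.190 → Σnom=47.030; wc +0.350/-0.010 → slack +0.970/-0.460; half-tol=0.180, Σhalf²=0.134925
Nominal = 47.030. Worst-case = [47.030 - 0.460, 47.030 + 0.970] = [46.570, 48.000]. RSS = √0.134925 = 0.367.

nominal=47.030 wc=[46.570,48.000] rss=0.367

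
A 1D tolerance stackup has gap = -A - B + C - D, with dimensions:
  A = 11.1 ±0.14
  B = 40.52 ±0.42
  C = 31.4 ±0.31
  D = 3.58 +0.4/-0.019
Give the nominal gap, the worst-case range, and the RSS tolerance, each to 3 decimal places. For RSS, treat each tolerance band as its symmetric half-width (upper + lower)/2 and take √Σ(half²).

Stack each dimension's contribution:
  -A: nom -11.100 → Σnom=-11.100; wc +0.140/-0.140 → slack +0.140/-0.140; half-tol=0.140, Σhalf²=0.019600
  -B: nom -40.520 → Σnom=-51.620; wc +0.420/-0.420 → slack +0.560/-0.560; half-tol=0.420, Σhalf²=0.196000
  +C: nom +31.400 → Σnom=-20.220; wc +0.310/-0.310 → slack +0.870/-0.870; half-tol=0.310, Σhalf²=0.292100
  -D: nom -3.580 → Σnom=-23.800; wc +0.019/-0.400 → slack +0.889/-1.270; half-tol=0.210, Σhalf²=0.335990
Nominal = -23.800. Worst-case = [-23.800 - 1.270, -23.800 + 0.889] = [-25.070, -22.911]. RSS = √0.335990 = 0.580.

nominal=-23.800 wc=[-25.070,-22.911] rss=0.580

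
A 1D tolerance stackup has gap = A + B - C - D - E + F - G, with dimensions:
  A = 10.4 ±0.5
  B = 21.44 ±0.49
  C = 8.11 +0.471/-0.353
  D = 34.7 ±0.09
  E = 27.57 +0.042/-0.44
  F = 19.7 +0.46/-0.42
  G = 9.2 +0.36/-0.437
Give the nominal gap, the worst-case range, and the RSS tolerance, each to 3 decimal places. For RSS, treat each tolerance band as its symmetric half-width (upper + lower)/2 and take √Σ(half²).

nominal=-28.040 wc=[-30.413,-25.270] rss=1.038

Stack each dimension's contribution:
  +A: nom +10.400 → Σnom=10.400; wc +0.500/-0.500 → slack +0.500/-0.500; half-tol=0.500, Σhalf²=0.250000
  +B: nom +21.440 → Σnom=31.840; wc +0.490/-0.490 → slack +0.990/-0.990; half-tol=0.490, Σhalf²=0.490100
  -C: nom -8.110 → Σnom=23.730; wc +0.353/-0.471 → slack +1.343/-1.461; half-tol=0.412, Σhalf²=0.659844
  -D: nom -34.700 → Σnom=-10.970; wc +0.090/-0.090 → slack +1.433/-1.551; half-tol=0.090, Σhalf²=0.667944
  -E: nom -27.570 → Σnom=-38.540; wc +0.440/-0.042 → slack +1.873/-1.593; half-tol=0.241, Σhalf²=0.726025
  +F: nom +19.700 → Σnom=-18.840; wc +0.460/-0.420 → slack +2.333/-2.013; half-tol=0.440, Σhalf²=0.919625
  -G: nom -9.200 → Σnom=-28.040; wc +0.437/-0.360 → slack +2.770/-2.373; half-tol=0.398, Σhalf²=1.078427
Nominal = -28.040. Worst-case = [-28.040 - 2.373, -28.040 + 2.770] = [-30.413, -25.270]. RSS = √1.078427 = 1.038.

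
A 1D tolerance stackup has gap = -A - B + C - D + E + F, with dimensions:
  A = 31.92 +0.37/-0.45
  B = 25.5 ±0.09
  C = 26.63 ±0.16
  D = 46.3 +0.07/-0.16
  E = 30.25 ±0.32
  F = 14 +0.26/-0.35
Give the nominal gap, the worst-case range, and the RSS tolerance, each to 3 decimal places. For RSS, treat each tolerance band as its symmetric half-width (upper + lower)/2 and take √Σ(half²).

nominal=-32.840 wc=[-34.200,-31.400] rss=0.641

Stack each dimension's contribution:
  -A: nom -31.920 → Σnom=-31.920; wc +0.450/-0.370 → slack +0.450/-0.370; half-tol=0.410, Σhalf²=0.168100
  -B: nom -25.500 → Σnom=-57.420; wc +0.090/-0.090 → slack +0.540/-0.460; half-tol=0.090, Σhalf²=0.176200
  +C: nom +26.630 → Σnom=-30.790; wc +0.160/-0.160 → slack +0.700/-0.620; half-tol=0.160, Σhalf²=0.201800
  -D: nom -46.300 → Σnom=-77.090; wc +0.160/-0.070 → slack +0.860/-0.690; half-tol=0.115, Σhalf²=0.215025
  +E: nom +30.250 → Σnom=-46.840; wc +0.320/-0.320 → slack +1.180/-1.010; half-tol=0.320, Σhalf²=0.317425
  +F: nom +14.000 → Σnom=-32.840; wc +0.260/-0.350 → slack +1.440/-1.360; half-tol=0.305, Σhalf²=0.410450
Nominal = -32.840. Worst-case = [-32.840 - 1.360, -32.840 + 1.440] = [-34.200, -31.400]. RSS = √0.410450 = 0.641.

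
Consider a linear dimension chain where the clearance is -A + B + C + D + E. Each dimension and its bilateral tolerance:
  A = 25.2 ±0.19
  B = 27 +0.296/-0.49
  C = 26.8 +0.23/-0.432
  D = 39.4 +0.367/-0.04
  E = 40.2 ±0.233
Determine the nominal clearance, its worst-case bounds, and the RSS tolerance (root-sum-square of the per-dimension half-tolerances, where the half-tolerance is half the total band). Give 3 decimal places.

Stack each dimension's contribution:
  -A: nom -25.200 → Σnom=-25.200; wc +0.190/-0.190 → slack +0.190/-0.190; half-tol=0.190, Σhalf²=0.036100
  +B: nom +27.000 → Σnom=1.800; wc +0.296/-0.490 → slack +0.486/-0.680; half-tol=0.393, Σhalf²=0.190549
  +C: nom +26.800 → Σnom=28.600; wc +0.230/-0.432 → slack +0.716/-1.112; half-tol=0.331, Σhalf²=0.300110
  +D: nom +39.400 → Σnom=68.000; wc +0.367/-0.040 → slack +1.083/-1.152; half-tol=0.203, Σhalf²=0.341522
  +E: nom +40.200 → Σnom=108.200; wc +0.233/-0.233 → slack +1.316/-1.385; half-tol=0.233, Σhalf²=0.395811
Nominal = 108.200. Worst-case = [108.200 - 1.385, 108.200 + 1.316] = [106.815, 109.516]. RSS = √0.395811 = 0.629.

nominal=108.200 wc=[106.815,109.516] rss=0.629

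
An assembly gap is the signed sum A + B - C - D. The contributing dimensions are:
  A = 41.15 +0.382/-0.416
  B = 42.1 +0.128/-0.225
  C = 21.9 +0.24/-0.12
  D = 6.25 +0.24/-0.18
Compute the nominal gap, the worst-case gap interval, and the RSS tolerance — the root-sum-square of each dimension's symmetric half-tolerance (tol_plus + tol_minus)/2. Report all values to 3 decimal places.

nominal=55.100 wc=[53.979,55.910] rss=0.517

Stack each dimension's contribution:
  +A: nom +41.150 → Σnom=41.150; wc +0.382/-0.416 → slack +0.382/-0.416; half-tol=0.399, Σhalf²=0.159201
  +B: nom +42.100 → Σnom=83.250; wc +0.128/-0.225 → slack +0.510/-0.641; half-tol=0.176, Σhalf²=0.190353
  -C: nom -21.900 → Σnom=61.350; wc +0.120/-0.240 → slack +0.630/-0.881; half-tol=0.180, Σhalf²=0.222753
  -D: nom -6.250 → Σnom=55.100; wc +0.180/-0.240 → slack +0.810/-1.121; half-tol=0.210, Σhalf²=0.266853
Nominal = 55.100. Worst-case = [55.100 - 1.121, 55.100 + 0.810] = [53.979, 55.910]. RSS = √0.266853 = 0.517.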